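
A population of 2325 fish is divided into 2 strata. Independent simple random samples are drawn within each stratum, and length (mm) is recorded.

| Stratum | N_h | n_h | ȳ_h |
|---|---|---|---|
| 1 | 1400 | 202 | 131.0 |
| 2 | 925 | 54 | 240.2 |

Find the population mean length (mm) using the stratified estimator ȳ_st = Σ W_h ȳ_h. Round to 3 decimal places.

N = Σ N_h = 2325. Stratum weights W_h = N_h/N.
ȳ_st = (1400·131.0 + 925·240.2) / 2325 = 174.44516

ȳ_st ≈ 174.445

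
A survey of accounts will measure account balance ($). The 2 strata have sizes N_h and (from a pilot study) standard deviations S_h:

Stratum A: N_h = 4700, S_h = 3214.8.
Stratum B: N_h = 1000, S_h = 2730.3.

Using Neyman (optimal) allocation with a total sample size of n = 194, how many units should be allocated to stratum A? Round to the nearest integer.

Neyman allocation: n_h = n · N_h S_h / Σ N_i S_i, with n = 194.
  stratum A: N_h·S_h = 4700·3214.8 = 15109560.00
  stratum B: N_h·S_h = 1000·2730.3 = 2730300.00
Σ N_h S_h = 17839860.00
n for stratum A = 194·15109560.00/17839860.00 = 164.309 → 164

164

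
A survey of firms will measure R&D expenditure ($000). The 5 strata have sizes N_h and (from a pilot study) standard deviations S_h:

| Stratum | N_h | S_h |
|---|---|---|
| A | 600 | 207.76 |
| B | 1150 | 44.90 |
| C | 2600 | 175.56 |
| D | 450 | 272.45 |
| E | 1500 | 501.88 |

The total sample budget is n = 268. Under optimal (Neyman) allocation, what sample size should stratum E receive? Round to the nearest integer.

Neyman allocation: n_h = n · N_h S_h / Σ N_i S_i, with n = 268.
  stratum A: N_h·S_h = 600·207.76 = 124656.00
  stratum B: N_h·S_h = 1150·44.90 = 51635.00
  stratum C: N_h·S_h = 2600·175.56 = 456456.00
  stratum D: N_h·S_h = 450·272.45 = 122602.50
  stratum E: N_h·S_h = 1500·501.88 = 752820.00
Σ N_h S_h = 1508169.50
n for stratum E = 268·752820.00/1508169.50 = 133.775 → 134

134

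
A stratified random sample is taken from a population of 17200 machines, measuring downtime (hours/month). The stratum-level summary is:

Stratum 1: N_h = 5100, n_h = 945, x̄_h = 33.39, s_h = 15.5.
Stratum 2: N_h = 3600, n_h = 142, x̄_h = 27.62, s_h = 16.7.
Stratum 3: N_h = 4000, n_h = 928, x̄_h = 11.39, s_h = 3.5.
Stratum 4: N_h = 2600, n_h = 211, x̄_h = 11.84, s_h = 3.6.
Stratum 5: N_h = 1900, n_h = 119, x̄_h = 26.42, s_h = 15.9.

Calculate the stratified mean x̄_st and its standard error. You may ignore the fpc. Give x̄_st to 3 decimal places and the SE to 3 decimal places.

x̄_st = Σ W_h x̄_h = (5100·33.39 + 3600·27.62 + 4000·11.39 + 2600·11.84 + 1900·26.42)/17200 = 23.03855
V̂(x̄_st) = Σ W_h² s_h²/n_h, with W_h = N_h/N and N = 17200:
  stratum 1: (5100/17200)²·15.5²/945 = 0.0223519
  stratum 2: (3600/17200)²·16.7²/142 = 0.0860385
  stratum 3: (4000/17200)²·3.5²/928 = 0.000713923
  stratum 4: (2600/17200)²·3.6²/211 = 0.0014035
  stratum 5: (1900/17200)²·15.9²/119 = 0.0259237
V̂(x̄_st) = 0.136432
SE(x̄_st) = √0.136432 = 0.369366

x̄_st ≈ 23.039, SE ≈ 0.369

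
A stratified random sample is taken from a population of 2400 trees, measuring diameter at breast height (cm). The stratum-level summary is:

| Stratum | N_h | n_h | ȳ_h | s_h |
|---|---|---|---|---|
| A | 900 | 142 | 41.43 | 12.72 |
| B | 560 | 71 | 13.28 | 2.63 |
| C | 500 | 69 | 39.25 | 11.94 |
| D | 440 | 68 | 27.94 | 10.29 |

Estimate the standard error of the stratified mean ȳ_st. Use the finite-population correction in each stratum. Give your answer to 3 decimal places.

SE(ȳ_st) ≈ 0.511

V̂(ȳ_st) = Σ W_h² (1 − n_h/N_h) s_h²/n_h, with W_h = N_h/N and N = 2400:
  stratum A: (900/2400)²·(1 − 142/900)·12.72²/142 = 0.134951
  stratum B: (560/2400)²·(1 − 71/560)·2.63²/71 = 0.00463156
  stratum C: (500/2400)²·(1 − 69/500)·11.94²/69 = 0.0773009
  stratum D: (440/2400)²·(1 − 68/440)·10.29²/68 = 0.0442481
V̂(ȳ_st) = 0.261131
SE(ȳ_st) = √0.261131 = 0.51101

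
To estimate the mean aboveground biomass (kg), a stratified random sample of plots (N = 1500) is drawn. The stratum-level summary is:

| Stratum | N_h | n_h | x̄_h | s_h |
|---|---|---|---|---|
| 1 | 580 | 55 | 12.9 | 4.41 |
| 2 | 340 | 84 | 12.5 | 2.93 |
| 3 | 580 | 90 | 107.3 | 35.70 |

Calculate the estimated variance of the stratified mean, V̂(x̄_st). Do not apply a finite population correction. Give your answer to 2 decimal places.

V̂(x̄_st) = Σ W_h² s_h²/n_h, with W_h = N_h/N and N = 1500:
  stratum 1: (580/1500)²·4.41²/55 = 0.0528674
  stratum 2: (340/1500)²·2.93²/84 = 0.00525087
  stratum 3: (580/1500)²·35.70²/90 = 2.11723
V̂(x̄_st) = 2.17535

V̂(x̄_st) ≈ 2.18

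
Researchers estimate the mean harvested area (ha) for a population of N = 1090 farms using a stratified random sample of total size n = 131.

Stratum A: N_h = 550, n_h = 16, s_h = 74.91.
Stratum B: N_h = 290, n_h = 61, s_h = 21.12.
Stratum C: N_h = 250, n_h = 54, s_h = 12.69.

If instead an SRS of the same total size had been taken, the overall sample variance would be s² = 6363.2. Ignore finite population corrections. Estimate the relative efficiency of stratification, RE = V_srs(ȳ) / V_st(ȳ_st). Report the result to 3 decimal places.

V̂(ȳ_st) = Σ W_h² s_h²/n_h, with W_h = N_h/N and N = 1090:
  stratum A: (550/1090)²·74.91²/16 = 89.296
  stratum B: (290/1090)²·21.12²/61 = 0.517608
  stratum C: (250/1090)²·12.69²/54 = 0.156876
V_st = 89.9705
V_srs = s²/n = 6363.2/131 = 48.574
Relative efficiency = V_srs / V_st = 48.574/89.9705 = 0.5399

RE ≈ 0.540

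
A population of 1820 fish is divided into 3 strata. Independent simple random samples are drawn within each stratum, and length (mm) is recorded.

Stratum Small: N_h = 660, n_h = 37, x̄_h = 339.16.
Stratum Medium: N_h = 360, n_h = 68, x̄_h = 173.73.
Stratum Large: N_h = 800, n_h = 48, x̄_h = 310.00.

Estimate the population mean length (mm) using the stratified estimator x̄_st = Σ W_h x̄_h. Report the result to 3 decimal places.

N = Σ N_h = 1820. Stratum weights W_h = N_h/N.
x̄_st = (660·339.16 + 360·173.73 + 800·310.00) / 1820 = 293.62000

x̄_st ≈ 293.620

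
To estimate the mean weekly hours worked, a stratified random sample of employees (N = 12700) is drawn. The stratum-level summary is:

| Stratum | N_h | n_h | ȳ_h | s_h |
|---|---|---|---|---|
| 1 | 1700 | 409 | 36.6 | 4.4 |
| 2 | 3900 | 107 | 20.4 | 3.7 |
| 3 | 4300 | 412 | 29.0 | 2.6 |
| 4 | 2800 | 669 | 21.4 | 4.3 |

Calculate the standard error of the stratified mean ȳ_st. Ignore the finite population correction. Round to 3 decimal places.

SE(ȳ_st) ≈ 0.127

V̂(ȳ_st) = Σ W_h² s_h²/n_h, with W_h = N_h/N and N = 12700:
  stratum 1: (1700/12700)²·4.4²/409 = 0.00084815
  stratum 2: (3900/12700)²·3.7²/107 = 0.0120654
  stratum 3: (4300/12700)²·2.6²/412 = 0.00188096
  stratum 4: (2800/12700)²·4.3²/669 = 0.00134344
V̂(ȳ_st) = 0.0161379
SE(ȳ_st) = √0.0161379 = 0.127035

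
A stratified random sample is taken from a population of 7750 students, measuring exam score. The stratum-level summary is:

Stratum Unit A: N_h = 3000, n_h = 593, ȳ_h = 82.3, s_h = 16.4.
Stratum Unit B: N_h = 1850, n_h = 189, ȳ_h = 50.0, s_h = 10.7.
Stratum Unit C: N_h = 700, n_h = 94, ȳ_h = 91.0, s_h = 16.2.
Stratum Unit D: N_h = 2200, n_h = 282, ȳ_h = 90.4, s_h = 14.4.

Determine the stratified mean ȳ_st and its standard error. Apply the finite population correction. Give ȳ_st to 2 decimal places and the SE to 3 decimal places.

ȳ_st = Σ W_h ȳ_h = (3000·82.3 + 1850·50.0 + 700·91.0 + 2200·90.4)/7750 = 77.67484
V̂(ȳ_st) = Σ W_h² (1 − n_h/N_h) s_h²/n_h, with W_h = N_h/N and N = 7750:
  stratum Unit A: (3000/7750)²·(1 − 593/3000)·16.4²/593 = 0.0545289
  stratum Unit B: (1850/7750)²·(1 − 189/1850)·10.7²/189 = 0.0309916
  stratum Unit C: (700/7750)²·(1 − 94/700)·16.2²/94 = 0.0197183
  stratum Unit D: (2200/7750)²·(1 − 282/2200)·14.4²/282 = 0.0516587
V̂(ȳ_st) = 0.156898
SE(ȳ_st) = √0.156898 = 0.396103

ȳ_st ≈ 77.67, SE ≈ 0.396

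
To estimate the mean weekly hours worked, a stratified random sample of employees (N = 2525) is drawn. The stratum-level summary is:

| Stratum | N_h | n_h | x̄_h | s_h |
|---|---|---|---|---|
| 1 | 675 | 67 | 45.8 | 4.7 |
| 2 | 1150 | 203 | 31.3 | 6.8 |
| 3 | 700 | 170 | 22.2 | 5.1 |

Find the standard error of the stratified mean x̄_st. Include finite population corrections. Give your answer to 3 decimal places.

SE(x̄_st) ≈ 0.263

V̂(x̄_st) = Σ W_h² (1 − n_h/N_h) s_h²/n_h, with W_h = N_h/N and N = 2525:
  stratum 1: (675/2525)²·(1 − 67/675)·4.7²/67 = 0.0212229
  stratum 2: (1150/2525)²·(1 − 203/1150)·6.8²/203 = 0.0389087
  stratum 3: (700/2525)²·(1 − 170/700)·5.1²/170 = 0.00890313
V̂(x̄_st) = 0.0690348
SE(x̄_st) = √0.0690348 = 0.262745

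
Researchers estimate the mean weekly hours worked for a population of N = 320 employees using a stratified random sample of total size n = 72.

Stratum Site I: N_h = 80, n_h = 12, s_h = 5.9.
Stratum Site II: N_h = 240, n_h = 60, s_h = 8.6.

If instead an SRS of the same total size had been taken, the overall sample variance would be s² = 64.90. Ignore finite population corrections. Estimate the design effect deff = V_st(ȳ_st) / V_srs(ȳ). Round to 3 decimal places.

V̂(ȳ_st) = Σ W_h² s_h²/n_h, with W_h = N_h/N and N = 320:
  stratum Site I: (80/320)²·5.9²/12 = 0.181302
  stratum Site II: (240/320)²·8.6²/60 = 0.693375
V_st = 0.874677
V_srs = s²/n = 64.90/72 = 0.901389
deff = V_st / V_srs = 0.874677/0.901389 = 0.9704

deff ≈ 0.970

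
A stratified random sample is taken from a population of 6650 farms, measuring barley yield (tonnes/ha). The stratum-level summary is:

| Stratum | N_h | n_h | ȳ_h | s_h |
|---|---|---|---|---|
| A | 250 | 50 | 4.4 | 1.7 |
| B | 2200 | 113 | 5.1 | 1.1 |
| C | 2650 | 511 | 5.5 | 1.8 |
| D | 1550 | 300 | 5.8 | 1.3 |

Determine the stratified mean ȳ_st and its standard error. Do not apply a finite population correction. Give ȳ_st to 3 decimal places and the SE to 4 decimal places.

ȳ_st = Σ W_h ȳ_h = (250·4.4 + 2200·5.1 + 2650·5.5 + 1550·5.8)/6650 = 5.39624
V̂(ȳ_st) = Σ W_h² s_h²/n_h, with W_h = N_h/N and N = 6650:
  stratum A: (250/6650)²·1.7²/50 = 8.16892e-05
  stratum B: (2200/6650)²·1.1²/113 = 0.00117195
  stratum C: (2650/6650)²·1.8²/511 = 0.00100687
  stratum D: (1550/6650)²·1.3²/300 = 0.000306045
V̂(ȳ_st) = 0.00256655
SE(ȳ_st) = √0.00256655 = 0.0506612

ȳ_st ≈ 5.396, SE ≈ 0.0507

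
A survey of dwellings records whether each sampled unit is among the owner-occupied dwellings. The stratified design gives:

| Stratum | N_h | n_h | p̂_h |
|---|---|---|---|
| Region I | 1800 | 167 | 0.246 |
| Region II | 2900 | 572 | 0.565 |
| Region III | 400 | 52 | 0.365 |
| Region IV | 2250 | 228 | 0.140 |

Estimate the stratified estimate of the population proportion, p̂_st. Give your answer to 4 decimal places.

p̂_st ≈ 0.3459

N = 7350; stratum weights W_h = N_h/N.
p̂_st = Σ W_h p̂_h = (1800·0.246 + 2900·0.565 + 400·0.365 + 2250·0.140)/7350 = 0.34589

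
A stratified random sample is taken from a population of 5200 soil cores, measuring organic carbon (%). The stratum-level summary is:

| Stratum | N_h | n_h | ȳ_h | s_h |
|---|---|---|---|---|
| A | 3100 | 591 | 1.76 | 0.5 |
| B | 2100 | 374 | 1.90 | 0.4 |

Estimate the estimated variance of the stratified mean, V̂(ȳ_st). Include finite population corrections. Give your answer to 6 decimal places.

V̂(ȳ_st) = Σ W_h² (1 − n_h/N_h) s_h²/n_h, with W_h = N_h/N and N = 5200:
  stratum A: (3100/5200)²·(1 − 591/3100)·0.5²/591 = 0.000121677
  stratum B: (2100/5200)²·(1 − 374/2100)·0.4²/374 = 5.73458e-05
V̂(ȳ_st) = 0.000179023

V̂(ȳ_st) ≈ 0.000179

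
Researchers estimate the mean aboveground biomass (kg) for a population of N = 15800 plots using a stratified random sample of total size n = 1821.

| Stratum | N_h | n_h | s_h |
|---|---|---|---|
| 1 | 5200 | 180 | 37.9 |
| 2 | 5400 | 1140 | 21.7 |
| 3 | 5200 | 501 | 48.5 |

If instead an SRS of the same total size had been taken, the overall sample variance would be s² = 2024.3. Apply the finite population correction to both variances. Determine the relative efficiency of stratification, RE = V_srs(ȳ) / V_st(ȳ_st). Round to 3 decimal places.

V̂(ȳ_st) = Σ W_h² (1 − n_h/N_h) s_h²/n_h, with W_h = N_h/N and N = 15800:
  stratum 1: (5200/15800)²·(1 − 180/5200)·37.9²/180 = 0.834447
  stratum 2: (5400/15800)²·(1 − 1140/5400)·21.7²/1140 = 0.0380631
  stratum 3: (5200/15800)²·(1 − 501/5200)·48.5²/501 = 0.459558
V_st = 1.33207
V_srs = (1 − 1821/15800)·2024.3/1821 = 0.983522
Relative efficiency = V_srs / V_st = 0.983522/1.33207 = 0.7383

RE ≈ 0.738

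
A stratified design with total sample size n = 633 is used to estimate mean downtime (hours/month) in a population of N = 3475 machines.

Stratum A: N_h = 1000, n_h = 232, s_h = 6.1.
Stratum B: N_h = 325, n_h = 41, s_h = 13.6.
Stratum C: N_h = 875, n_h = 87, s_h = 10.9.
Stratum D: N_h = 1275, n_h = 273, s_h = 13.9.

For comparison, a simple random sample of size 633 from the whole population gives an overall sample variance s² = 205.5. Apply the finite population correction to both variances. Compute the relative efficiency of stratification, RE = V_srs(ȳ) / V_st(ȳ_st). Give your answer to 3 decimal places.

RE ≈ 1.344

V̂(ȳ_st) = Σ W_h² (1 − n_h/N_h) s_h²/n_h, with W_h = N_h/N and N = 3475:
  stratum A: (1000/3475)²·(1 − 232/1000)·6.1²/232 = 0.0102005
  stratum B: (325/3475)²·(1 − 41/325)·13.6²/41 = 0.0344815
  stratum C: (875/3475)²·(1 − 87/875)·10.9²/87 = 0.0779755
  stratum D: (1275/3475)²·(1 − 273/1275)·13.9²/273 = 0.0748747
V_st = 0.197532
V_srs = (1 − 633/3475)·205.5/633 = 0.265508
Relative efficiency = V_srs / V_st = 0.265508/0.197532 = 1.3441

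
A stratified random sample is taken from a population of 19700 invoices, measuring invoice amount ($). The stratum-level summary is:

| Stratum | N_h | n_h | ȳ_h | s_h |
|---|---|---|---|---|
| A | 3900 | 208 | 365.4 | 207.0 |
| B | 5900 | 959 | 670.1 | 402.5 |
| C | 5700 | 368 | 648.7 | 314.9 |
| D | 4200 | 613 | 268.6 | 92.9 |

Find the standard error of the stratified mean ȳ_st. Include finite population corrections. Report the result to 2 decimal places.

V̂(ȳ_st) = Σ W_h² (1 − n_h/N_h) s_h²/n_h, with W_h = N_h/N and N = 19700:
  stratum A: (3900/19700)²·(1 − 208/3900)·207.0²/208 = 7.64313
  stratum B: (5900/19700)²·(1 − 959/5900)·402.5²/959 = 12.6896
  stratum C: (5700/19700)²·(1 − 368/5700)·314.9²/368 = 21.1023
  stratum D: (4200/19700)²·(1 − 613/4200)·92.9²/613 = 0.546536
V̂(ȳ_st) = 41.9816
SE(ȳ_st) = √41.9816 = 6.47932

SE(ȳ_st) ≈ 6.48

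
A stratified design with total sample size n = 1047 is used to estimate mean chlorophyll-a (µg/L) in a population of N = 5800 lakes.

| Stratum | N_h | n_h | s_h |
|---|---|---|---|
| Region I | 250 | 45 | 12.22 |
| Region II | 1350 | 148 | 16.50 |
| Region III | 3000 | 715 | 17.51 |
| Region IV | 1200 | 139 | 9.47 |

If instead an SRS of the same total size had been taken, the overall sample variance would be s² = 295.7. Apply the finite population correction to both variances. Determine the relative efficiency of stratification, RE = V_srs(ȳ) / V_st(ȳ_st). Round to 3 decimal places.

V̂(ȳ_st) = Σ W_h² (1 − n_h/N_h) s_h²/n_h, with W_h = N_h/N and N = 5800:
  stratum Region I: (250/5800)²·(1 − 45/250)·12.22²/45 = 0.00505554
  stratum Region II: (1350/5800)²·(1 − 148/1350)·16.50²/148 = 0.0887337
  stratum Region III: (3000/5800)²·(1 − 715/3000)·17.51²/715 = 0.0873811
  stratum Region IV: (1200/5800)²·(1 − 139/1200)·9.47²/139 = 0.0244189
V_st = 0.205589
V_srs = (1 − 1047/5800)·295.7/1047 = 0.231443
Relative efficiency = V_srs / V_st = 0.231443/0.205589 = 1.1258

RE ≈ 1.126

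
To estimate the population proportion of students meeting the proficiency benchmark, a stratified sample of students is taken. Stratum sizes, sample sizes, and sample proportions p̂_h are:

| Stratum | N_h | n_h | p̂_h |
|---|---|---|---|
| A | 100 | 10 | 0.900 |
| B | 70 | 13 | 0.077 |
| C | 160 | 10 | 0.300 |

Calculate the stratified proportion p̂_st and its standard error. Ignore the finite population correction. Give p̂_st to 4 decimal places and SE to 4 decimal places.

N = 330; stratum weights W_h = N_h/N.
p̂_st = Σ W_h p̂_h = (100·0.900 + 70·0.077 + 160·0.300)/330 = 0.43452
V̂(p̂_st) = Σ W_h² p̂_h(1−p̂_h)/(n_h−1):
  stratum A: (100/330)²·0.900·0.100/9 = 0.000918274
  stratum B: (70/330)²·0.077·0.923/12 = 0.000266489
  stratum C: (160/330)²·0.300·0.700/9 = 0.00548515
V̂(p̂_st) = 0.00666992; SE = √V̂ = 0.0816696

p̂_st ≈ 0.4345, SE ≈ 0.0817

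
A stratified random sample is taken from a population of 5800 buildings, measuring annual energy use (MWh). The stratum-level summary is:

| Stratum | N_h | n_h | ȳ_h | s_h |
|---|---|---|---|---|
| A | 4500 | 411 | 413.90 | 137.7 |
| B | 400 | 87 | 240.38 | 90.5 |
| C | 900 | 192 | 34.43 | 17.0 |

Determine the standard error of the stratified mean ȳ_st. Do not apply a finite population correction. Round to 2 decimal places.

SE(ȳ_st) ≈ 5.32

V̂(ȳ_st) = Σ W_h² s_h²/n_h, with W_h = N_h/N and N = 5800:
  stratum A: (4500/5800)²·137.7²/411 = 27.7712
  stratum B: (400/5800)²·90.5²/87 = 0.447757
  stratum C: (900/5800)²·17.0²/192 = 0.0362431
V̂(ȳ_st) = 28.2552
SE(ȳ_st) = √28.2552 = 5.31556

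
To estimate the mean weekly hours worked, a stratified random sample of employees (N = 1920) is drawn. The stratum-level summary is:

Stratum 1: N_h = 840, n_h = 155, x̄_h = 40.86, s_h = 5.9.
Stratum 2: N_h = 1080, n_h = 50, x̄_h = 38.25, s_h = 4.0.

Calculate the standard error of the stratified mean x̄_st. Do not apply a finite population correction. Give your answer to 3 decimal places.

SE(x̄_st) ≈ 0.380

V̂(x̄_st) = Σ W_h² s_h²/n_h, with W_h = N_h/N and N = 1920:
  stratum 1: (840/1920)²·5.9²/155 = 0.0429861
  stratum 2: (1080/1920)²·4.0²/50 = 0.10125
V̂(x̄_st) = 0.144236
SE(x̄_st) = √0.144236 = 0.379784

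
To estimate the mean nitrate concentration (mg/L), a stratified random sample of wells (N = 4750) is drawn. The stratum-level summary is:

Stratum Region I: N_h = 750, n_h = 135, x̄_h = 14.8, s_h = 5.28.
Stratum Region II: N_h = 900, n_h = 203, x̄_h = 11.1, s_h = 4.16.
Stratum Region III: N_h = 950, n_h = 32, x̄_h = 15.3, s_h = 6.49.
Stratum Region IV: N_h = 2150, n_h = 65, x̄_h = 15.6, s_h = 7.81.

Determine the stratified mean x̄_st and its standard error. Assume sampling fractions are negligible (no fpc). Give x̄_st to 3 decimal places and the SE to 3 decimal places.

x̄_st ≈ 14.561, SE ≈ 0.503

x̄_st = Σ W_h x̄_h = (750·14.8 + 900·11.1 + 950·15.3 + 2150·15.6)/4750 = 14.56105
V̂(x̄_st) = Σ W_h² s_h²/n_h, with W_h = N_h/N and N = 4750:
  stratum Region I: (750/4750)²·5.28²/135 = 0.00514837
  stratum Region II: (900/4750)²·4.16²/203 = 0.00306047
  stratum Region III: (950/4750)²·6.49²/32 = 0.0526501
  stratum Region IV: (2150/4750)²·7.81²/65 = 0.192255
V̂(x̄_st) = 0.253114
SE(x̄_st) = √0.253114 = 0.503105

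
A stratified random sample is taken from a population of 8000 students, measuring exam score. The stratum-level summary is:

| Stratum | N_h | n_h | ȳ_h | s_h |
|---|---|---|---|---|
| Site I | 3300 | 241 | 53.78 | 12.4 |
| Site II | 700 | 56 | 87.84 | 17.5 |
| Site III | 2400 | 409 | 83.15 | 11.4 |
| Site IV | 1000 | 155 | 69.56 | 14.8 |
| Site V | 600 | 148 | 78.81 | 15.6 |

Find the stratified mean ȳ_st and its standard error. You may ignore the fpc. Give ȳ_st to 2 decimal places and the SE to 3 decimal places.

ȳ_st = Σ W_h ȳ_h = (3300·53.78 + 700·87.84 + 2400·83.15 + 1000·69.56 + 600·78.81)/8000 = 69.42100
V̂(ȳ_st) = Σ W_h² s_h²/n_h, with W_h = N_h/N and N = 8000:
  stratum Site I: (3300/8000)²·12.4²/241 = 0.108561
  stratum Site II: (700/8000)²·17.5²/56 = 0.0418701
  stratum Site III: (2400/8000)²·11.4²/409 = 0.0285976
  stratum Site IV: (1000/8000)²·14.8²/155 = 0.0220806
  stratum Site V: (600/8000)²·15.6²/148 = 0.00924932
V̂(ȳ_st) = 0.210359
SE(ȳ_st) = √0.210359 = 0.458649

ȳ_st ≈ 69.42, SE ≈ 0.459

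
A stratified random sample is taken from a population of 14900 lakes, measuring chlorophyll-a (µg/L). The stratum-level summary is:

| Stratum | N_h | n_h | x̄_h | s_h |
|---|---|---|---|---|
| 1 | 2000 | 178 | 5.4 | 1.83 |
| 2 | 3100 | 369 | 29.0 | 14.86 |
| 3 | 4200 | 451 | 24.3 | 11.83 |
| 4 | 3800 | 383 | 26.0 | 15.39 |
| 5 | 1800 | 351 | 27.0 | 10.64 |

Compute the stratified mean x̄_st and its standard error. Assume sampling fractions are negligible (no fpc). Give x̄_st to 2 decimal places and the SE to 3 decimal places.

x̄_st = Σ W_h x̄_h = (2000·5.4 + 3100·29.0 + 4200·24.3 + 3800·26.0 + 1800·27.0)/14900 = 23.50067
V̂(x̄_st) = Σ W_h² s_h²/n_h, with W_h = N_h/N and N = 14900:
  stratum 1: (2000/14900)²·1.83²/178 = 0.000338977
  stratum 2: (3100/14900)²·14.86²/369 = 0.0259037
  stratum 3: (4200/14900)²·11.83²/451 = 0.0246558
  stratum 4: (3800/14900)²·15.39²/383 = 0.0402229
  stratum 5: (1800/14900)²·10.64²/351 = 0.00470705
V̂(x̄_st) = 0.0958284
SE(x̄_st) = √0.0958284 = 0.309562

x̄_st ≈ 23.50, SE ≈ 0.310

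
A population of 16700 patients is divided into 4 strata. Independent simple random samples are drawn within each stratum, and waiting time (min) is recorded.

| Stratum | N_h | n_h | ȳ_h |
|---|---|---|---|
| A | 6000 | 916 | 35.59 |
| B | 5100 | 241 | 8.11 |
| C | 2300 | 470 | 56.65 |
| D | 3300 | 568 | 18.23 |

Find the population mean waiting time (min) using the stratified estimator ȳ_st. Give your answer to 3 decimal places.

ȳ_st ≈ 26.668

N = Σ N_h = 16700. Stratum weights W_h = N_h/N.
ȳ_st = (6000·35.59 + 5100·8.11 + 2300·56.65 + 3300·18.23) / 16700 = 26.66796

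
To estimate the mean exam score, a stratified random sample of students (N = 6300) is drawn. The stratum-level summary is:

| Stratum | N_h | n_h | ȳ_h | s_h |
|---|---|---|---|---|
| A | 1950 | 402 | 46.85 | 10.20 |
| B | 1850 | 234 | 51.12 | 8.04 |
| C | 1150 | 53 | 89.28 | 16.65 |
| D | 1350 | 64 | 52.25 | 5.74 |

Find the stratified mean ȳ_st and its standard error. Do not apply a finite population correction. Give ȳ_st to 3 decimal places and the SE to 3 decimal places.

ȳ_st = Σ W_h ȳ_h = (1950·46.85 + 1850·51.12 + 1150·89.28 + 1350·52.25)/6300 = 57.00619
V̂(ȳ_st) = Σ W_h² s_h²/n_h, with W_h = N_h/N and N = 6300:
  stratum A: (1950/6300)²·10.20²/402 = 0.0247949
  stratum B: (1850/6300)²·8.04²/234 = 0.0238209
  stratum C: (1150/6300)²·16.65²/53 = 0.174288
  stratum D: (1350/6300)²·5.74²/64 = 0.0236391
V̂(ȳ_st) = 0.246543
SE(ȳ_st) = √0.246543 = 0.496531

ȳ_st ≈ 57.006, SE ≈ 0.497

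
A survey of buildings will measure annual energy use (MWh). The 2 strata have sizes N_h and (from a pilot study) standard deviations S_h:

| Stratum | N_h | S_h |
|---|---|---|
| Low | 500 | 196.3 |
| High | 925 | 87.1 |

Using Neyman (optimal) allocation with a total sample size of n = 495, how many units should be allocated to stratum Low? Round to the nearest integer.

Neyman allocation: n_h = n · N_h S_h / Σ N_i S_i, with n = 495.
  stratum Low: N_h·S_h = 500·196.3 = 98150.00
  stratum High: N_h·S_h = 925·87.1 = 80567.50
Σ N_h S_h = 178717.50
n for stratum Low = 495·98150.00/178717.50 = 271.849 → 272

272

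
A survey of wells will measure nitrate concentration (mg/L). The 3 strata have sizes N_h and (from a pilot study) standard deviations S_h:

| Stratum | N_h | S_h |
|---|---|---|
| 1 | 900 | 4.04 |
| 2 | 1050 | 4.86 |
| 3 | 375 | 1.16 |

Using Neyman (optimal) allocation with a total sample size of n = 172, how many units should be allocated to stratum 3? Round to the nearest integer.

8

Neyman allocation: n_h = n · N_h S_h / Σ N_i S_i, with n = 172.
  stratum 1: N_h·S_h = 900·4.04 = 3636.00
  stratum 2: N_h·S_h = 1050·4.86 = 5103.00
  stratum 3: N_h·S_h = 375·1.16 = 435.00
Σ N_h S_h = 9174.00
n for stratum 3 = 172·435.00/9174.00 = 8.156 → 8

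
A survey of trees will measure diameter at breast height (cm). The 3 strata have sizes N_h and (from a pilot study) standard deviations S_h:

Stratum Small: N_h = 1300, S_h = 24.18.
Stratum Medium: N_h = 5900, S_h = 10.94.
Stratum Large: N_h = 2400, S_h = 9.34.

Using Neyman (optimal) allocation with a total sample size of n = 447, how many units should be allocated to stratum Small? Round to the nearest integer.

Neyman allocation: n_h = n · N_h S_h / Σ N_i S_i, with n = 447.
  stratum Small: N_h·S_h = 1300·24.18 = 31434.00
  stratum Medium: N_h·S_h = 5900·10.94 = 64546.00
  stratum Large: N_h·S_h = 2400·9.34 = 22416.00
Σ N_h S_h = 118396.00
n for stratum Small = 447·31434.00/118396.00 = 118.678 → 119

119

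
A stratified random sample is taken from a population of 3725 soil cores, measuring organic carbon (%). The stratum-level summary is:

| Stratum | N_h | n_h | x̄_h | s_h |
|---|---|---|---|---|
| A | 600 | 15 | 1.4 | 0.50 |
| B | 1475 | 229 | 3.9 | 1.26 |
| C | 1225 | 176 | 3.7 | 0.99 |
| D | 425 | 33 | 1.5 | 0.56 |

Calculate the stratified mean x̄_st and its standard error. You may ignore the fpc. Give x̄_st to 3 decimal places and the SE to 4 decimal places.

x̄_st = Σ W_h x̄_h = (600·1.4 + 1475·3.9 + 1225·3.7 + 425·1.5)/3725 = 3.15772
V̂(x̄_st) = Σ W_h² s_h²/n_h, with W_h = N_h/N and N = 3725:
  stratum A: (600/3725)²·0.50²/15 = 0.000432413
  stratum B: (1475/3725)²·1.26²/229 = 0.00108702
  stratum C: (1225/3725)²·0.99²/176 = 0.000602251
  stratum D: (425/3725)²·0.56²/33 = 0.000123705
V̂(x̄_st) = 0.00224539
SE(x̄_st) = √0.00224539 = 0.0473855

x̄_st ≈ 3.158, SE ≈ 0.0474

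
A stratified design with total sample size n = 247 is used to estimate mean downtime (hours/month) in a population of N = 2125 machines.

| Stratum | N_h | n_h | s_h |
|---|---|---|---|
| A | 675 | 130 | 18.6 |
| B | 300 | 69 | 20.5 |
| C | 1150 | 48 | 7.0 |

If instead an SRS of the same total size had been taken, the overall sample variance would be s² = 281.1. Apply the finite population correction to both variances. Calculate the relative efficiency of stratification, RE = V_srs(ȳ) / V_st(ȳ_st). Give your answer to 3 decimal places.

V̂(ȳ_st) = Σ W_h² (1 − n_h/N_h) s_h²/n_h, with W_h = N_h/N and N = 2125:
  stratum A: (675/2125)²·(1 − 130/675)·18.6²/130 = 0.216803
  stratum B: (300/2125)²·(1 − 69/300)·20.5²/69 = 0.0934704
  stratum C: (1150/2125)²·(1 − 48/1150)·7.0²/48 = 0.286495
V_st = 0.596768
V_srs = (1 − 247/2125)·281.1/247 = 1.00577
Relative efficiency = V_srs / V_st = 1.00577/0.596768 = 1.6854

RE ≈ 1.685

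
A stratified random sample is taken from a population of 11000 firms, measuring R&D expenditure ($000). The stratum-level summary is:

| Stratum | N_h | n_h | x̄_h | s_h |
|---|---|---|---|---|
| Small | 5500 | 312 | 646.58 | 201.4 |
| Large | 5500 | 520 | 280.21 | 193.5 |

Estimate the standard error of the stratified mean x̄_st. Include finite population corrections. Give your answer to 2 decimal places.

SE(x̄_st) ≈ 6.85

V̂(x̄_st) = Σ W_h² (1 − n_h/N_h) s_h²/n_h, with W_h = N_h/N and N = 11000:
  stratum Small: (5500/11000)²·(1 − 312/5500)·201.4²/312 = 30.6578
  stratum Large: (5500/11000)²·(1 − 520/5500)·193.5²/520 = 16.2992
V̂(x̄_st) = 46.957
SE(x̄_st) = √46.957 = 6.85252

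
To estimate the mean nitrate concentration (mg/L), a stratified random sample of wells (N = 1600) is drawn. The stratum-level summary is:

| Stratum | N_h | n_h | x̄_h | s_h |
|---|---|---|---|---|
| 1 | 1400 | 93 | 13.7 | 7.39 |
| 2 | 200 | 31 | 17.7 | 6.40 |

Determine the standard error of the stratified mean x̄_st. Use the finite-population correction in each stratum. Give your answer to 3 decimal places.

SE(x̄_st) ≈ 0.661

V̂(x̄_st) = Σ W_h² (1 − n_h/N_h) s_h²/n_h, with W_h = N_h/N and N = 1600:
  stratum 1: (1400/1600)²·(1 − 93/1400)·7.39²/93 = 0.41973
  stratum 2: (200/1600)²·(1 − 31/200)·6.40²/31 = 0.0174452
V̂(x̄_st) = 0.437175
SE(x̄_st) = √0.437175 = 0.661192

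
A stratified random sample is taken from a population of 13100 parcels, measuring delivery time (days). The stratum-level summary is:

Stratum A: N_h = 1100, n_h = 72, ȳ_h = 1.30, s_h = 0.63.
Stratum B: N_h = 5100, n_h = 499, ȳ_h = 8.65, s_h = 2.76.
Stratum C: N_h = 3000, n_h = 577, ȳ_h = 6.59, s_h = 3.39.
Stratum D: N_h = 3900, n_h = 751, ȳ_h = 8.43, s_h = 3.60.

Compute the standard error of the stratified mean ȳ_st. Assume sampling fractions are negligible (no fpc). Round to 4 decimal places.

SE(ȳ_st) ≈ 0.0702

V̂(ȳ_st) = Σ W_h² s_h²/n_h, with W_h = N_h/N and N = 13100:
  stratum A: (1100/13100)²·0.63²/72 = 3.88679e-05
  stratum B: (5100/13100)²·2.76²/499 = 0.00231374
  stratum C: (3000/13100)²·3.39²/577 = 0.00104454
  stratum D: (3900/13100)²·3.60²/751 = 0.00152951
V̂(ȳ_st) = 0.00492666
SE(ȳ_st) = √0.00492666 = 0.0701901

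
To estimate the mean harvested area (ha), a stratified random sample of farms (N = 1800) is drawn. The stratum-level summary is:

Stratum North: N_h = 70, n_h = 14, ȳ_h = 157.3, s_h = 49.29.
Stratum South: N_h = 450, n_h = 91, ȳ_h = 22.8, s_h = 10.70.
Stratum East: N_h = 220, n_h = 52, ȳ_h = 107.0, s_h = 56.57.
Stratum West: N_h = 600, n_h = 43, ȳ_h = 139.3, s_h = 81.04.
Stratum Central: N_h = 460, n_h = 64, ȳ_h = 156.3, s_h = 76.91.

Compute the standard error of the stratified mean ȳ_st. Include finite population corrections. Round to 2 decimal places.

SE(ȳ_st) ≈ 4.68

V̂(ȳ_st) = Σ W_h² (1 − n_h/N_h) s_h²/n_h, with W_h = N_h/N and N = 1800:
  stratum North: (70/1800)²·(1 − 14/70)·49.29²/14 = 0.209957
  stratum South: (450/1800)²·(1 − 91/450)·10.70²/91 = 0.0627319
  stratum East: (220/1800)²·(1 − 52/220)·56.57²/52 = 0.70203
  stratum West: (600/1800)²·(1 − 43/600)·81.04²/43 = 15.754
  stratum Central: (460/1800)²·(1 − 64/460)·76.91²/64 = 5.19629
V̂(ȳ_st) = 21.925
SE(ȳ_st) = √21.925 = 4.68242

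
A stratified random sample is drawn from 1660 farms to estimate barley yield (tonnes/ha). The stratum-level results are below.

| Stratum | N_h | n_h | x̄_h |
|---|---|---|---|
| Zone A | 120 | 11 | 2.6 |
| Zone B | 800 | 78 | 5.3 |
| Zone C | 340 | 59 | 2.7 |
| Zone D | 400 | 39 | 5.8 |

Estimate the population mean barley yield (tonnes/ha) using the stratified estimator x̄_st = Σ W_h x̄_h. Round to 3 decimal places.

N = Σ N_h = 1660. Stratum weights W_h = N_h/N.
x̄_st = (120·2.6 + 800·5.3 + 340·2.7 + 400·5.8) / 1660 = 4.69277

x̄_st ≈ 4.693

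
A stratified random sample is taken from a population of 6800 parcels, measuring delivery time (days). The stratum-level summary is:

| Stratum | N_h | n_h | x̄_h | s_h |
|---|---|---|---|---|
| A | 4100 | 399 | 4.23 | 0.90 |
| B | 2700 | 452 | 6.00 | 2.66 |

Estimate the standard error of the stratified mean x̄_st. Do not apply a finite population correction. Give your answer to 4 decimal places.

SE(x̄_st) ≈ 0.0566

V̂(x̄_st) = Σ W_h² s_h²/n_h, with W_h = N_h/N and N = 6800:
  stratum A: (4100/6800)²·0.90²/399 = 0.00073801
  stratum B: (2700/6800)²·2.66²/452 = 0.00246794
V̂(x̄_st) = 0.00320595
SE(x̄_st) = √0.00320595 = 0.0566211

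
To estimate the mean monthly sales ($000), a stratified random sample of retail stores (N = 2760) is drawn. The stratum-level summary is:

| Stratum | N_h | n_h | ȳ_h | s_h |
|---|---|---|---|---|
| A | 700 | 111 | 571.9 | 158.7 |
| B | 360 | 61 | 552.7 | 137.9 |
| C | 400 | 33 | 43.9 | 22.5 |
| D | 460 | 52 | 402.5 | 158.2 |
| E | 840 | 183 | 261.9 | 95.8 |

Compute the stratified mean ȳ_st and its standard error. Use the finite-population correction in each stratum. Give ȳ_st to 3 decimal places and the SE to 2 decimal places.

ȳ_st = Σ W_h ȳ_h = (700·571.9 + 360·552.7 + 400·43.9 + 460·402.5 + 840·261.9)/2760 = 370.29275
V̂(ȳ_st) = Σ W_h² (1 − n_h/N_h) s_h²/n_h, with W_h = N_h/N and N = 2760:
  stratum A: (700/2760)²·(1 − 111/700)·158.7²/111 = 12.2808
  stratum B: (360/2760)²·(1 − 61/360)·137.9²/61 = 4.40508
  stratum C: (400/2760)²·(1 − 33/400)·22.5²/33 = 0.295637
  stratum D: (460/2760)²·(1 − 52/460)·158.2²/52 = 11.8579
  stratum E: (840/2760)²·(1 − 183/840)·95.8²/183 = 3.63334
V̂(ȳ_st) = 32.4728
SE(ȳ_st) = √32.4728 = 5.69849

ȳ_st ≈ 370.293, SE ≈ 5.70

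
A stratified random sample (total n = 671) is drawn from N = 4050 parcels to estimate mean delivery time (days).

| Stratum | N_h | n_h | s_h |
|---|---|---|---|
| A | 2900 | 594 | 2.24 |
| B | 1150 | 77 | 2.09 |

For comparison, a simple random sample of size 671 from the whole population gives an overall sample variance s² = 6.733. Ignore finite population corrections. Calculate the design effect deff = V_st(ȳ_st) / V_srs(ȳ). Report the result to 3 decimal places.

deff ≈ 0.887

V̂(ȳ_st) = Σ W_h² s_h²/n_h, with W_h = N_h/N and N = 4050:
  stratum A: (2900/4050)²·2.24²/594 = 0.00433107
  stratum B: (1150/4050)²·2.09²/77 = 0.00457391
V_st = 0.00890498
V_srs = s²/n = 6.733/671 = 0.0100343
deff = V_st / V_srs = 0.00890498/0.0100343 = 0.8875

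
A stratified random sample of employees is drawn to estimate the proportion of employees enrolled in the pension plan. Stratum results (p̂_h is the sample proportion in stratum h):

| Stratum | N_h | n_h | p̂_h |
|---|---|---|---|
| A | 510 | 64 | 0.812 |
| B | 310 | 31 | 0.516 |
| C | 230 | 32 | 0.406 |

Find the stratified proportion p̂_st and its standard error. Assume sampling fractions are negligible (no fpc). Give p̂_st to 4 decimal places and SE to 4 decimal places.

N = 1050; stratum weights W_h = N_h/N.
p̂_st = Σ W_h p̂_h = (510·0.812 + 310·0.516 + 230·0.406)/1050 = 0.63568
V̂(p̂_st) = Σ W_h² p̂_h(1−p̂_h)/(n_h−1):
  stratum A: (510/1050)²·0.812·0.188/63 = 0.000571656
  stratum B: (310/1050)²·0.516·0.484/30 = 0.000725636
  stratum C: (230/1050)²·0.406·0.594/31 = 0.000373274
V̂(p̂_st) = 0.00167057; SE = √V̂ = 0.0408726

p̂_st ≈ 0.6357, SE ≈ 0.0409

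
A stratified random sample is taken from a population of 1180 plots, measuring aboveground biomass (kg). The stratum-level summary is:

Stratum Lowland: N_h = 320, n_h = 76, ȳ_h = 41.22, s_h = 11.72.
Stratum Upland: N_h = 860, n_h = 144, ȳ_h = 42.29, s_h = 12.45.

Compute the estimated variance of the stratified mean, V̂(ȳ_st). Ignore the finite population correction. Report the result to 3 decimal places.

V̂(ȳ_st) = Σ W_h² s_h²/n_h, with W_h = N_h/N and N = 1180:
  stratum Lowland: (320/1180)²·11.72²/76 = 0.132916
  stratum Upland: (860/1180)²·12.45²/144 = 0.571754
V̂(ȳ_st) = 0.70467

V̂(ȳ_st) ≈ 0.705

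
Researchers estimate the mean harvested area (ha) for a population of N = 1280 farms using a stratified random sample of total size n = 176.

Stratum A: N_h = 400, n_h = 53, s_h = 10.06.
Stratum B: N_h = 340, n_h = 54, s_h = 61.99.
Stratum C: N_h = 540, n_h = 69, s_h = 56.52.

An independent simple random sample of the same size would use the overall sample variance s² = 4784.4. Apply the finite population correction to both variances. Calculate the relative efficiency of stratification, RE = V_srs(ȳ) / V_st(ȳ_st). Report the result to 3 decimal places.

RE ≈ 2.026

V̂(ȳ_st) = Σ W_h² (1 − n_h/N_h) s_h²/n_h, with W_h = N_h/N and N = 1280:
  stratum A: (400/1280)²·(1 − 53/400)·10.06²/53 = 0.161767
  stratum B: (340/1280)²·(1 − 54/340)·61.99²/54 = 4.22352
  stratum C: (540/1280)²·(1 − 69/540)·56.52²/69 = 7.18704
V_st = 11.5723
V_srs = (1 − 176/1280)·4784.4/176 = 23.4463
Relative efficiency = V_srs / V_st = 23.4463/11.5723 = 2.0261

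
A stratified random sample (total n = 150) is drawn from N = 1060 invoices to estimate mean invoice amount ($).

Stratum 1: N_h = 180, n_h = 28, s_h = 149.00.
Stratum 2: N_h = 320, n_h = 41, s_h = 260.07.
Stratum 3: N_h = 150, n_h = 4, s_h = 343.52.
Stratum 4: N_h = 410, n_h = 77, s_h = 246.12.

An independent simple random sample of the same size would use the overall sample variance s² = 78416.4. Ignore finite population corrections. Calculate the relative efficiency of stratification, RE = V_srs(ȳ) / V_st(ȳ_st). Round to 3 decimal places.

V̂(ȳ_st) = Σ W_h² s_h²/n_h, with W_h = N_h/N and N = 1060:
  stratum 1: (180/1060)²·149.00²/28 = 22.8638
  stratum 2: (320/1060)²·260.07²/41 = 150.344
  stratum 3: (150/1060)²·343.52²/4 = 590.765
  stratum 4: (410/1060)²·246.12²/77 = 117.695
V_st = 881.668
V_srs = s²/n = 78416.4/150 = 522.776
Relative efficiency = V_srs / V_st = 522.776/881.668 = 0.5929

RE ≈ 0.593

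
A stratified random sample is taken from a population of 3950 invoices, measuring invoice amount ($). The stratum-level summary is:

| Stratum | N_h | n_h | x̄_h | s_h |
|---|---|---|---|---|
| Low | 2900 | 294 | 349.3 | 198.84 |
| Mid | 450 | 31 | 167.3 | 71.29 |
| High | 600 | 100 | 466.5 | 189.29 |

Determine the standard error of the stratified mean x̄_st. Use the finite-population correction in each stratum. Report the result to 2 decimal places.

SE(x̄_st) ≈ 8.60

V̂(x̄_st) = Σ W_h² (1 − n_h/N_h) s_h²/n_h, with W_h = N_h/N and N = 3950:
  stratum Low: (2900/3950)²·(1 − 294/2900)·198.84²/294 = 65.1386
  stratum Mid: (450/3950)²·(1 − 31/450)·71.29²/31 = 1.9812
  stratum High: (600/3950)²·(1 − 100/600)·189.29²/100 = 6.88942
V̂(x̄_st) = 74.0092
SE(x̄_st) = √74.0092 = 8.60286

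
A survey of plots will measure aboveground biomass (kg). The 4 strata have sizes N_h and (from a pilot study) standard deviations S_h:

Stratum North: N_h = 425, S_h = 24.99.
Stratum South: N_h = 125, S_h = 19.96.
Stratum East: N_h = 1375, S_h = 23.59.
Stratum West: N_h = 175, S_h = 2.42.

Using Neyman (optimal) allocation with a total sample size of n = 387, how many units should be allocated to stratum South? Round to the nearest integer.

Neyman allocation: n_h = n · N_h S_h / Σ N_i S_i, with n = 387.
  stratum North: N_h·S_h = 425·24.99 = 10620.75
  stratum South: N_h·S_h = 125·19.96 = 2495.00
  stratum East: N_h·S_h = 1375·23.59 = 32436.25
  stratum West: N_h·S_h = 175·2.42 = 423.50
Σ N_h S_h = 45975.50
n for stratum South = 387·2495.00/45975.50 = 21.002 → 21

21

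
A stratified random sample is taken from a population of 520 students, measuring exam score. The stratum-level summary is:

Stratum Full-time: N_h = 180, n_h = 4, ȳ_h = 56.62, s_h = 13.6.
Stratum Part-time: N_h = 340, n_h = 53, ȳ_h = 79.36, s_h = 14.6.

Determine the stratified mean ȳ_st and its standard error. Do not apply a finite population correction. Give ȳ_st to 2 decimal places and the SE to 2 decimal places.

ȳ_st = Σ W_h ȳ_h = (180·56.62 + 340·79.36)/520 = 71.48846
V̂(ȳ_st) = Σ W_h² s_h²/n_h, with W_h = N_h/N and N = 520:
  stratum Full-time: (180/520)²·13.6²/4 = 5.54059
  stratum Part-time: (340/520)²·14.6²/53 = 1.71942
V̂(ȳ_st) = 7.26001
SE(ȳ_st) = √7.26001 = 2.69444

ȳ_st ≈ 71.49, SE ≈ 2.69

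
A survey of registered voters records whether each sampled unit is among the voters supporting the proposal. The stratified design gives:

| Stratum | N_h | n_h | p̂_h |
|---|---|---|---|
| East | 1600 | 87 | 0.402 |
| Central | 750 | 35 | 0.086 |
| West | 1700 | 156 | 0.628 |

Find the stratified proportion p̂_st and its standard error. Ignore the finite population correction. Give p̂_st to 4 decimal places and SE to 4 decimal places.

p̂_st ≈ 0.4383, SE ≈ 0.0279

N = 4050; stratum weights W_h = N_h/N.
p̂_st = Σ W_h p̂_h = (1600·0.402 + 750·0.086 + 1700·0.628)/4050 = 0.43835
V̂(p̂_st) = Σ W_h² p̂_h(1−p̂_h)/(n_h−1):
  stratum East: (1600/4050)²·0.402·0.598/86 = 0.000436273
  stratum Central: (750/4050)²·0.086·0.914/34 = 7.92827e-05
  stratum West: (1700/4050)²·0.628·0.372/155 = 0.000265558
V̂(p̂_st) = 0.000781114; SE = √V̂ = 0.0279484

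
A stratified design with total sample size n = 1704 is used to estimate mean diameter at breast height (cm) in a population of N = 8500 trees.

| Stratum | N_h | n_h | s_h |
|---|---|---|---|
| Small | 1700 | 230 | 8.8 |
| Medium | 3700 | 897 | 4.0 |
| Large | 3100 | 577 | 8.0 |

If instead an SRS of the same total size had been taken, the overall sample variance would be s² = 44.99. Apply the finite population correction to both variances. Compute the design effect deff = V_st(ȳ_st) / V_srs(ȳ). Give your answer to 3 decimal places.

deff ≈ 1.242

V̂(ȳ_st) = Σ W_h² (1 − n_h/N_h) s_h²/n_h, with W_h = N_h/N and N = 8500:
  stratum Small: (1700/8500)²·(1 − 230/1700)·8.8²/230 = 0.0116457
  stratum Medium: (3700/8500)²·(1 − 897/3700)·4.0²/897 = 0.00256044
  stratum Large: (3100/8500)²·(1 − 577/3100)·8.0²/577 = 0.0120073
V_st = 0.0262134
V_srs = (1 − 1704/8500)·44.99/1704 = 0.0211096
deff = V_st / V_srs = 0.0262134/0.0211096 = 1.2418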